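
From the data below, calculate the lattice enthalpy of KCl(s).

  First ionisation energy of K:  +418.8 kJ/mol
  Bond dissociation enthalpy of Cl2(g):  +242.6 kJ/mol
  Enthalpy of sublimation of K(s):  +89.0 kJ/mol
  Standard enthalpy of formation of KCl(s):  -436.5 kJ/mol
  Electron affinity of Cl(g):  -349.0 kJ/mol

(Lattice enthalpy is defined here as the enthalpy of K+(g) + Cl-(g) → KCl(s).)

ΔHf° = 1·ΔHsub + 1·(ΣIE) + 1/2·D(Cl2) + 1·EA + U
-436.5 = 1·(+89.0) + 1·(+418.8) + 1/2·(+242.6) + 1·(-349.0) + U
U = -436.5 − (+280.1) = -716.6 kJ/mol

U = -716.6 kJ/mol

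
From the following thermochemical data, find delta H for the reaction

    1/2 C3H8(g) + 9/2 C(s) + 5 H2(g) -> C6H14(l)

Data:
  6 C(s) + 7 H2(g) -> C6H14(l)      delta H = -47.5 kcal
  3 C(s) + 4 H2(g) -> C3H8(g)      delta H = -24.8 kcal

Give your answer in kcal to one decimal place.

delta H = -35.1 kcal

equation 1 as written (C6H14(l) already on the product side): -47.5 kcal
equation 2 reversed and × 1/2 (C3H8(g) must end up as a reactant; ×1/2 to match 1/2 C3H8(g) in the target): (-1/2)·(-24.8) = +12.4 kcal
delta H = (-47.5) + (+12.4) = -35.1 kcal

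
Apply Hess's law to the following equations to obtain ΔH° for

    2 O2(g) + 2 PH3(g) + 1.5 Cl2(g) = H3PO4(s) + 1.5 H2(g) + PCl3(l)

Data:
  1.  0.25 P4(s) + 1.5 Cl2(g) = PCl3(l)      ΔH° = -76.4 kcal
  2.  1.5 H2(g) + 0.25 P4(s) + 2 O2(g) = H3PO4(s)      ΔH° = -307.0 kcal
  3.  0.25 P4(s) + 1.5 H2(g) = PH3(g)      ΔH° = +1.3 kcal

eq. 1 as written: -76.4 kcal
eq. 2 as written: -307.0 kcal
eq. 3 reversed and × 2: (-2)·(+1.3) = -2.6 kcal
ΔH° = (-76.4) + (-307.0) + (-2.6) = -386.0 kcal

ΔH° = -386.0 kcal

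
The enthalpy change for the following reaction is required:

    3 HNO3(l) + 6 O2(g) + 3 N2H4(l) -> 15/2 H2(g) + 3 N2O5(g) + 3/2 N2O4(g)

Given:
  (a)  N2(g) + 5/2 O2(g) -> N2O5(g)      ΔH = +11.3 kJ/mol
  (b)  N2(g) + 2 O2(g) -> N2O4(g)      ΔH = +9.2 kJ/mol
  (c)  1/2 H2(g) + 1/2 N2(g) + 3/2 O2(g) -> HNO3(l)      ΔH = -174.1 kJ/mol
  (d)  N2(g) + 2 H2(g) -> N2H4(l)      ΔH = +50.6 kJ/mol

ΔH = 418.2 kJ/mol

(a) × 3 (×3 to match 3 N2O5(g) in the target): (3)·(+11.3) = +33.9 kJ/mol
(b) × 3/2 (×3/2 to match 3/2 N2O4(g) in the target): (3/2)·(+9.2) = +13.8 kJ/mol
(c) reversed and × 3 (reverse to put HNO3(l) on the reactant side; ×3 to match 3 HNO3(l) in the target): (-3)·(-174.1) = +522.3 kJ/mol
(d) reversed and × 3 (N2H4(l) must end up as a reactant; scale by 3 for the 3 N2H4(l)): (-3)·(+50.6) = -151.8 kJ/mol
Since enthalpy is a state function, ΔH = (3)·(+11.3) + (3/2)·(+9.2) + (-3)·(-174.1) + (-3)·(+50.6) = 418.2 kJ/mol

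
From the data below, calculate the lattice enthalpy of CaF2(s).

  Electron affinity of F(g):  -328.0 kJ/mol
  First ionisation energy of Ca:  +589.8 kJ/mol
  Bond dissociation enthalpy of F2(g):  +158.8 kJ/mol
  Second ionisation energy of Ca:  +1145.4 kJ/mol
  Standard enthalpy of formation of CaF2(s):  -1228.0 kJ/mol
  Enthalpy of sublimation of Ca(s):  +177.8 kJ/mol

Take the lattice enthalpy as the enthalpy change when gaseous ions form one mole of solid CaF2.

U = -2643.8 kJ/mol

ΔHf° = 1·ΔHsub + 1·(ΣIE) + 1·D(F2) + 2·EA + U
-1228.0 = 1·(+177.8) + 1·(+1735.2) + 1·(+158.8) + 2·(-328.0) + U
U = -1228.0 − (+1415.8) = -2643.8 kJ/mol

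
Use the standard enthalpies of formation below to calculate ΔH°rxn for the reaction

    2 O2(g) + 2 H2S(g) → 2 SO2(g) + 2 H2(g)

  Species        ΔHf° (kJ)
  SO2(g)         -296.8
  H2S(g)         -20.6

ΔH°rxn = -552.4 kJ

Products: 2·(-296.8) + 2·(+0.0) = -593.6
Reactants: 2·(+0.0) + 2·(-20.6) = -41.2
ΔH°rxn = (-593.6) − (-41.2) = -552.4 kJ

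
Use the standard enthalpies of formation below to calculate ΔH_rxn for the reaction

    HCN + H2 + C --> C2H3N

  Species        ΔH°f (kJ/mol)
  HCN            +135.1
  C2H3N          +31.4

ΔH°rxn = Σ nΔHf°(products) − Σ nΔHf°(reactants).
Products: 1·(+31.4) = +31.4
Reactants: 1·(+135.1) + 1·(+0.0) + 1·(+0.0) = +135.1
ΔH_rxn = (+31.4) − (+135.1) = -103.7 kJ/mol

ΔH_rxn = -103.7 kJ/mol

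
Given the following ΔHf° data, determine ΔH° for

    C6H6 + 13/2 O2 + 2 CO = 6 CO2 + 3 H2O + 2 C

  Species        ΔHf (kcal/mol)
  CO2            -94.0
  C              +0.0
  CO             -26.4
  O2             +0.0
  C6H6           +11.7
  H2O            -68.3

Products: 6·(-94.0) + 3·(-68.3) + 2·(+0.0) = -768.9
Reactants: 1·(+11.7) + 13/2·(+0.0) + 2·(-26.4) = -41.1
ΔH° = (-768.9) − (-41.1) = -727.8 kcal/mol

ΔH° = -727.8 kcal/mol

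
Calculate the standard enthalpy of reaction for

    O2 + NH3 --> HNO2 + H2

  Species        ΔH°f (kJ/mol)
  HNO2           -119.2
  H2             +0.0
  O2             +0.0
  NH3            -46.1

ΔH°rxn = Σ nΔHf°(products) − Σ nΔHf°(reactants).
Products: 1·(-119.2) + 1·(+0.0) = -119.2
Reactants: 1·(+0.0) + 1·(-46.1) = -46.1
ΔH_rxn = (-119.2) − (-46.1) = -73.1 kJ/mol

ΔH_rxn = -73.1 kJ/mol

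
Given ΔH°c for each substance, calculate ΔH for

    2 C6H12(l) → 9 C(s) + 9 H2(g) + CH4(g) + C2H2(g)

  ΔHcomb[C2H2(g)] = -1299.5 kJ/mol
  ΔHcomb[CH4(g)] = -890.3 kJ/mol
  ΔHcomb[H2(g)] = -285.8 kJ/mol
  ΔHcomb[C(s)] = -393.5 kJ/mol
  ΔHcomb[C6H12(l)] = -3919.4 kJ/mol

With combustion enthalpies, reactants minus products:
= [2·(-3919.4)] − [9·(-393.5) + 9·(-285.8) + 1·(-890.3) + 1·(-1299.5)]
= 464.7 kJ/mol

ΔH = 464.7 kJ/mol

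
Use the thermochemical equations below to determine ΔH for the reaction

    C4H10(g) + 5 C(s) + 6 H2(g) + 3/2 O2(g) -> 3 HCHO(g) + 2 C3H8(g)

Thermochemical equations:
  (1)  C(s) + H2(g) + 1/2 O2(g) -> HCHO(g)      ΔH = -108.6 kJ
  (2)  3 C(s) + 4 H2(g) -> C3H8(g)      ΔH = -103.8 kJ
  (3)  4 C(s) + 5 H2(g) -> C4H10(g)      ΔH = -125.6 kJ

ΔH = -407.8 kJ

(1) × 3 (×3 to match 3 HCHO(g) in the target): (3)·(-108.6) = -325.8 kJ
(2) × 2 (×2 to match 2 C3H8(g) in the target): (2)·(-103.8) = -207.6 kJ
(3) reversed (C4H10(g) must end up as a reactant): +125.6 kJ
Summing the manipulated equations, ΔH = (-325.8) + (-207.6) + (+125.6) = -407.8 kJ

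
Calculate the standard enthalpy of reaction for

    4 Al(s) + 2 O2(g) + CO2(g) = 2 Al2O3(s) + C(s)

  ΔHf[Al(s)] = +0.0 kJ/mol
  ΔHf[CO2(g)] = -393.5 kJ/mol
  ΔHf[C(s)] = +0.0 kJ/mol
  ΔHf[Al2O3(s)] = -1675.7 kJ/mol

ΔH_rxn = -2957.9 kJ/mol

Products: 2·(-1675.7) + 1·(+0.0) = -3351.4
Reactants: 4·(+0.0) + 2·(+0.0) + 1·(-393.5) = -393.5
ΔH_rxn = (-3351.4) − (-393.5) = -2957.9 kJ/mol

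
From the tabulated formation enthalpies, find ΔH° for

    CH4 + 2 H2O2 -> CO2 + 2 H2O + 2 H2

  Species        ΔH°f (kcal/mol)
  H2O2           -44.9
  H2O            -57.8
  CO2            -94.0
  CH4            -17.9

ΔH° = -101.9 kcal/mol

ΔH°rxn = Σ nΔHf°(products) − Σ nΔHf°(reactants).
Products: 1·(-94.0) + 2·(-57.8) + 2·(+0.0) = -209.6
Reactants: 1·(-17.9) + 2·(-44.9) = -107.7
ΔH° = (-209.6) − (-107.7) = -101.9 kcal/mol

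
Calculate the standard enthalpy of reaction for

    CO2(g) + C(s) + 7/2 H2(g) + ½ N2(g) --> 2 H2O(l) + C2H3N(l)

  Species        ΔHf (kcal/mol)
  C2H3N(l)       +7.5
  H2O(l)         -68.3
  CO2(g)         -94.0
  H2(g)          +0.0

ΔH° = -35.1 kcal/mol

ΔH°rxn = Σ nΔHf°(products) − Σ nΔHf°(reactants).
Products: 2·(-68.3) + 1·(+7.5) = -129.1
Reactants: 1·(-94.0) + 1·(+0.0) + 7/2·(+0.0) + 1/2·(+0.0) = -94.0
ΔH° = (-129.1) − (-94.0) = -35.1 kcal/mol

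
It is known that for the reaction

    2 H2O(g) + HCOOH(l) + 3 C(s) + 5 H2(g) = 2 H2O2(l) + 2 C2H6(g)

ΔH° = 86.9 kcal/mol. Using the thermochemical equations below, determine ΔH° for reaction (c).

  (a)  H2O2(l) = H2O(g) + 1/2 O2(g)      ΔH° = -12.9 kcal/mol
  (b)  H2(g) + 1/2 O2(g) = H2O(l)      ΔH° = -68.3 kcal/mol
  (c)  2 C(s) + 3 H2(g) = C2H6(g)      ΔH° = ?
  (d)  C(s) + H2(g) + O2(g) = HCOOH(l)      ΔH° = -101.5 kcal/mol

(a) reversed and × 2 (reverse to put H2O2(l) on the product side; scale by 2 for the 2 H2O2(l)): (-2)·(-12.9) = +25.8 kcal/mol
(b): not needed (H2O(l) appears nowhere else).
(c) × 2 (scale by 2 for the 2 C2H6(g)): contributes 2·x
(d) reversed (reverse to put HCOOH(l) on the reactant side): +101.5 kcal/mol
+86.9 = (+25.8) + (+101.5) + 2·x
x = (+86.9 − (+127.3)) / (2) = -20.2 kcal/mol

ΔH° = -20.2 kcal/mol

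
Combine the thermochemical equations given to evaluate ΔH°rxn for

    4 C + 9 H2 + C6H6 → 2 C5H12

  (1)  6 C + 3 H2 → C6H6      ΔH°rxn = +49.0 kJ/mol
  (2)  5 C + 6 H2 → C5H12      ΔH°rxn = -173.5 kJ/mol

(1) reversed (reverse to put C6H6 on the reactant side): -49.0 kJ/mol
(2) × 2 (scale by 2 for the 2 C5H12): (2)·(-173.5) = -347.0 kJ/mol
Summing the manipulated equations, ΔH°rxn = (-1)·(+49.0) + (2)·(-173.5) = -396.0 kJ/mol

ΔH°rxn = -396.0 kJ/mol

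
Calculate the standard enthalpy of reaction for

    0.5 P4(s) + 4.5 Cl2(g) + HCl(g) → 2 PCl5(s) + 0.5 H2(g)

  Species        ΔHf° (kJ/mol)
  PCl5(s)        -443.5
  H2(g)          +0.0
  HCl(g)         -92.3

Products: 2·(-443.5) + 1/2·(+0.0) = -887.0
Reactants: 1/2·(+0.0) + 9/2·(+0.0) + 1·(-92.3) = -92.3
ΔH°rxn = (-887.0) − (-92.3) = -794.7 kJ/mol

ΔH°rxn = -794.7 kJ/mol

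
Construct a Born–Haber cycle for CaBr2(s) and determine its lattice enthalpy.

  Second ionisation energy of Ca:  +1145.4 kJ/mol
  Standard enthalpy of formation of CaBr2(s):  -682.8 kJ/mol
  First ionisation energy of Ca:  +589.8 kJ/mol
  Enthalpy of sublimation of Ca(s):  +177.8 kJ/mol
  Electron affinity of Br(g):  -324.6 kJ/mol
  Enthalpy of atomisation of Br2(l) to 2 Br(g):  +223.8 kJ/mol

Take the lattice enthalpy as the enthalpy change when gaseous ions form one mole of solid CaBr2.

U = -2170.4 kJ/mol

ΔHf° = 1·ΔHsub + 1·(ΣIE) + 1·D(Br2) + 2·EA + U
-682.8 = 1·(+177.8) + 1·(+1735.2) + 1·(+223.8) + 2·(-324.6) + U
U = -682.8 − (+1487.6) = -2170.4 kJ/mol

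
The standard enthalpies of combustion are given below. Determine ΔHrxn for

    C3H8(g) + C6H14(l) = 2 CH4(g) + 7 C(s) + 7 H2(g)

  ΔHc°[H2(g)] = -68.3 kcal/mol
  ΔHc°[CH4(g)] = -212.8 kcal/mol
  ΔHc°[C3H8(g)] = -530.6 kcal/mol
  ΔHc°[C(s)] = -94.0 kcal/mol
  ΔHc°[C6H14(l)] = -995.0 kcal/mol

Using ΔH = Σ nΔHc°(reactants) − Σ nΔHc°(products):
= [1·(-530.6) + 1·(-995.0)] − [2·(-212.8) + 7·(-94.0) + 7·(-68.3)]
= 36.1 kcal/mol

ΔHrxn = 36.1 kcal/mol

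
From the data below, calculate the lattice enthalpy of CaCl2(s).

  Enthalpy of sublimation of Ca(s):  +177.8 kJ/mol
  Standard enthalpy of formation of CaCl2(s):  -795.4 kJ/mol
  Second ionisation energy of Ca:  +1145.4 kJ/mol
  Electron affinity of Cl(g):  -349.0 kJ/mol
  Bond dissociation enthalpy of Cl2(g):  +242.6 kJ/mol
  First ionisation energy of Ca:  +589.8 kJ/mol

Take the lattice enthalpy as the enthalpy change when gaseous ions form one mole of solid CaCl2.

U = -2253.0 kJ/mol

ΔHf° = 1·ΔHsub + 1·(ΣIE) + 1·D(Cl2) + 2·EA + U
-795.4 = 1·(+177.8) + 1·(+1735.2) + 1·(+242.6) + 2·(-349.0) + U
U = -795.4 − (+1457.6) = -2253.0 kJ/mol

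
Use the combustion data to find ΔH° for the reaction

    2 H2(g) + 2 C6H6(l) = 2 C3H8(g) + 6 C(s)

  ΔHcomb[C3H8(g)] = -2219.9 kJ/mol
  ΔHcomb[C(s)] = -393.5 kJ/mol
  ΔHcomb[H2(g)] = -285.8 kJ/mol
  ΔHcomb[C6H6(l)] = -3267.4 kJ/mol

With combustion enthalpies, reactants minus products:
= [2·(-285.8) + 2·(-3267.4)] − [2·(-2219.9) + 6·(-393.5)]
= -305.6 kJ/mol

ΔH° = -305.6 kJ/mol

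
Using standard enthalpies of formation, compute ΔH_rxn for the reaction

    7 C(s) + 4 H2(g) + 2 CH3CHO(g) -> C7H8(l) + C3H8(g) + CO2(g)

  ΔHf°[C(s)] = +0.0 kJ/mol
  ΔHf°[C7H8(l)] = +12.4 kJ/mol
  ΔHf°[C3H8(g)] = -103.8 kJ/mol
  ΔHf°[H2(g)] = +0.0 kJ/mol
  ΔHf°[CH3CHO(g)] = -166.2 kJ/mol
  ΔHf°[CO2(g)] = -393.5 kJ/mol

Products: 1·(+12.4) + 1·(-103.8) + 1·(-393.5) = -484.9
Reactants: 7·(+0.0) + 4·(+0.0) + 2·(-166.2) = -332.4
ΔH_rxn = (-484.9) − (-332.4) = -152.5 kJ/mol

ΔH_rxn = -152.5 kJ/mol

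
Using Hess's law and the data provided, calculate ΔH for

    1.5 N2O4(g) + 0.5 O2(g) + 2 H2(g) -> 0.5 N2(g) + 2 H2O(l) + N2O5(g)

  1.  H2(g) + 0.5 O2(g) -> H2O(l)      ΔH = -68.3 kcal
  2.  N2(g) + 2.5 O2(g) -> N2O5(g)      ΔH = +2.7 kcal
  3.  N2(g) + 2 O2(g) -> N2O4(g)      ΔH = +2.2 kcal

eq. 1 × 2: (2)·(-68.3) = -136.6 kcal
eq. 2 as written: +2.7 kcal
eq. 3 reversed and × 3/2: (-3/2)·(+2.2) = -3.3 kcal
Since enthalpy is a state function, ΔH = (-136.6) + (+2.7) + (-3.3) = -137.2 kcal

ΔH = -137.2 kcal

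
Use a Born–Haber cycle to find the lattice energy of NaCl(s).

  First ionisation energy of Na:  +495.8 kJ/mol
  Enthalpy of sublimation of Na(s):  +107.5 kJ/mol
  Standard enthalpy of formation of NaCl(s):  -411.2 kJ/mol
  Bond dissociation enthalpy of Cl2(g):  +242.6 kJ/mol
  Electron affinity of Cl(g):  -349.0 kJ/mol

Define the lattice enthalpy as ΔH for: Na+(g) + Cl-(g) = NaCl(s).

ΔHf° = 1·ΔHsub + 1·(ΣIE) + 1/2·D(Cl2) + 1·EA + U
-411.2 = 1·(+107.5) + 1·(+495.8) + 1/2·(+242.6) + 1·(-349.0) + U
U = -411.2 − (+375.6) = -786.8 kJ/mol

U = -786.8 kJ/mol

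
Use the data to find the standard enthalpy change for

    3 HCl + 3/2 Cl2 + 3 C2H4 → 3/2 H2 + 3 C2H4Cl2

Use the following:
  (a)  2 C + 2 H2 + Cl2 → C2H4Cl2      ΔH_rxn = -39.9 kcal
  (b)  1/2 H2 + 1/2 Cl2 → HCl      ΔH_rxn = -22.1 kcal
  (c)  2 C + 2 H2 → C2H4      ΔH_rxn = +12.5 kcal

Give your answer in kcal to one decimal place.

(a) × 3: (3)·(-39.9) = -119.7 kcal
(b) reversed and × 3: (-3)·(-22.1) = +66.3 kcal
(c) reversed and × 3: (-3)·(+12.5) = -37.5 kcal
ΔH_rxn = (-119.7) + (+66.3) + (-37.5) = -90.9 kcal

ΔH_rxn = -90.9 kcal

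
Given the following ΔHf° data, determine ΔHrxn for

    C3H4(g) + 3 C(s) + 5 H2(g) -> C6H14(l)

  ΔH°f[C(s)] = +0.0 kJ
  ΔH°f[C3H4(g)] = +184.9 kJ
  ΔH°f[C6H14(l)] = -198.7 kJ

ΔH°rxn = Σ nΔHf°(products) − Σ nΔHf°(reactants).
Products: 1·(-198.7) = -198.7
Reactants: 1·(+184.9) + 3·(+0.0) + 5·(+0.0) = +184.9
ΔHrxn = (-198.7) − (+184.9) = -383.6 kJ

ΔHrxn = -383.6 kJ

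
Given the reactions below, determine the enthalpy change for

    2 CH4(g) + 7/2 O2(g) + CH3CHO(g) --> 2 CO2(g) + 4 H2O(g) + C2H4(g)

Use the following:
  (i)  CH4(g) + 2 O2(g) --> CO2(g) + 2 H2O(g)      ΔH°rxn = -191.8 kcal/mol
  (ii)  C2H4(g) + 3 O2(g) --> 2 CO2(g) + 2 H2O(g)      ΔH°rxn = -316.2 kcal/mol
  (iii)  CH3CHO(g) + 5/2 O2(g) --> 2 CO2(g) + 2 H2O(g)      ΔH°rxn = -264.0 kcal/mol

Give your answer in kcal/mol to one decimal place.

ΔH°rxn = -331.4 kcal/mol

(i) × 2 (scale by 2 for the 2 CH4(g)): (2)·(-191.8) = -383.6 kcal/mol
(ii) reversed (reverse to put C2H4(g) on the product side): +316.2 kcal/mol
(iii) as written (CH3CHO(g) already on the reactant side): -264.0 kcal/mol
Summing the manipulated equations, ΔH°rxn = (2)·(-191.8) + (-1)·(-316.2) + (1)·(-264.0) = -331.4 kcal/mol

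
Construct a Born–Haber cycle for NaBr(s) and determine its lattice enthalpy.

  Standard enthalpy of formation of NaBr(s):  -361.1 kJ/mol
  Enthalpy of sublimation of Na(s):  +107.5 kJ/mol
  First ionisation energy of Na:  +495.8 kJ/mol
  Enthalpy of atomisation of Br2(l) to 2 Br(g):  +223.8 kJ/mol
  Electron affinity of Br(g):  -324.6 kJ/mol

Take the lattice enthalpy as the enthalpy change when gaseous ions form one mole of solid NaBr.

U = -751.7 kJ/mol

ΔHf° = 1·ΔHsub + 1·(ΣIE) + 1/2·D(Br2) + 1·EA + U
-361.1 = 1·(+107.5) + 1·(+495.8) + 1/2·(+223.8) + 1·(-324.6) + U
U = -361.1 − (+390.6) = -751.7 kJ/mol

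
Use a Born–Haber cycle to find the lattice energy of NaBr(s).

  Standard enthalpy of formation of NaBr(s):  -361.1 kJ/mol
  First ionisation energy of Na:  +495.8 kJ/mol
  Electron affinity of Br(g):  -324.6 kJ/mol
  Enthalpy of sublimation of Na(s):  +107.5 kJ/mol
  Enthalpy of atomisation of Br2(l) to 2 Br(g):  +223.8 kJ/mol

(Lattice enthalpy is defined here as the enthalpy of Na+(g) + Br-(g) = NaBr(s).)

U = -751.7 kJ/mol

ΔHf° = 1·ΔHsub + 1·(ΣIE) + 1/2·D(Br2) + 1·EA + U
-361.1 = 1·(+107.5) + 1·(+495.8) + 1/2·(+223.8) + 1·(-324.6) + U
U = -361.1 − (+390.6) = -751.7 kJ/mol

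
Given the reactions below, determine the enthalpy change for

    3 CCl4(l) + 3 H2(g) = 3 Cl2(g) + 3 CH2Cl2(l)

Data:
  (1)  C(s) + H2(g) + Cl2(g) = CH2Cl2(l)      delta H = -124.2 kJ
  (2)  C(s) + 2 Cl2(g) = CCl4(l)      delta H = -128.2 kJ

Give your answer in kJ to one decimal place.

(1) × 3 (×3 to match 3 CH2Cl2(l) in the target): (3)·(-124.2) = -372.6 kJ
(2) reversed and × 3 (CCl4(l) must end up as a reactant; scale by 3 for the 3 CCl4(l)): (-3)·(-128.2) = +384.6 kJ
By Hess's law, delta H = (-372.6) + (+384.6) = 12.0 kJ

delta H = 12.0 kJ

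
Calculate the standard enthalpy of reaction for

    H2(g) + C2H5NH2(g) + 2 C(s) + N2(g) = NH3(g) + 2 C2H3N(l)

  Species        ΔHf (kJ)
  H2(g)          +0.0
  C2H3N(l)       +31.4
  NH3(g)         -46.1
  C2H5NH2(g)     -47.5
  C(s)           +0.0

Products: 1·(-46.1) + 2·(+31.4) = +16.7
Reactants: 1·(+0.0) + 1·(-47.5) + 2·(+0.0) + 1·(+0.0) = -47.5
ΔH_rxn = (+16.7) − (-47.5) = 64.2 kJ

ΔH_rxn = 64.2 kJ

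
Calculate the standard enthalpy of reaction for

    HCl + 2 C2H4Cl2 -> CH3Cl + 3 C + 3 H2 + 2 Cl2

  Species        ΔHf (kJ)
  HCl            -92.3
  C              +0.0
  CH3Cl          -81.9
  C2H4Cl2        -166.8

ΔH°rxn = Σ nΔHf°(products) − Σ nΔHf°(reactants).
Products: 1·(-81.9) + 3·(+0.0) + 3·(+0.0) + 2·(+0.0) = -81.9
Reactants: 1·(-92.3) + 2·(-166.8) = -425.9
ΔHrxn = (-81.9) − (-425.9) = 344.0 kJ

ΔHrxn = 344.0 kJ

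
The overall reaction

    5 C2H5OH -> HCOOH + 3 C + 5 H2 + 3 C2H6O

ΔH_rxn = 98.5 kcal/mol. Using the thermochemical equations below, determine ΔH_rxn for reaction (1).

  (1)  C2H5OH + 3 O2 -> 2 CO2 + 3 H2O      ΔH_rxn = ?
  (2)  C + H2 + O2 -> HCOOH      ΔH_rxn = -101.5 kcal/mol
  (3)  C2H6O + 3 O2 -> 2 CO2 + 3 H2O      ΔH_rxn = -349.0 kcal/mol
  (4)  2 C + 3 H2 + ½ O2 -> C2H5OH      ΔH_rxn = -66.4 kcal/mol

(1) × 3: contributes 3·x
(2) as written (HCOOH already on the product side): -101.5 kcal/mol
(3) reversed and × 3 (C2H6O must end up as a product; scale by 3 for the 3 C2H6O): (-3)·(-349.0) = +1047.0 kcal/mol
(4) reversed and × 2: (-2)·(-66.4) = +132.8 kcal/mol
+98.5 = (-101.5) + (+1047.0) + (+132.8) + 3·x
x = (+98.5 − (+1078.3)) / (3) = -326.6 kcal/mol

ΔH_rxn = -326.6 kcal/mol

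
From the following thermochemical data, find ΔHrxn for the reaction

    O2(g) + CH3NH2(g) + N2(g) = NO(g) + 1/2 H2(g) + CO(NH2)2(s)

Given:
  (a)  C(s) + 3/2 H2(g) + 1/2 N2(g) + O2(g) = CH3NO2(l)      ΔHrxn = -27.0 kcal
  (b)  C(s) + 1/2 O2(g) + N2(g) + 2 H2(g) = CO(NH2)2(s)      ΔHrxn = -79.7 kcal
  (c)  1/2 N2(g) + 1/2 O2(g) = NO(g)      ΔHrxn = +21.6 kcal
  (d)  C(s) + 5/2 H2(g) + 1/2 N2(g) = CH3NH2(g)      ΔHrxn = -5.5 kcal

(a): not needed.
(b) as written: -79.7 kcal
(c) as written: +21.6 kcal
(d) reversed: +5.5 kcal
Since enthalpy is a state function, ΔHrxn = (-79.7) + (+21.6) + (+5.5) = -52.6 kcal

ΔHrxn = -52.6 kcal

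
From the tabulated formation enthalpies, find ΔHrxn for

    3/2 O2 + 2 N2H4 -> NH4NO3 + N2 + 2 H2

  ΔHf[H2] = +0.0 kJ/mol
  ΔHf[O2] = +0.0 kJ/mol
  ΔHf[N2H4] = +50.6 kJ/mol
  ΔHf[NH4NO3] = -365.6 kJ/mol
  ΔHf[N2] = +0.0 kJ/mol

ΔHrxn = -466.8 kJ/mol

Products: 1·(-365.6) + 1·(+0.0) + 2·(+0.0) = -365.6
Reactants: 3/2·(+0.0) + 2·(+50.6) = +101.2
ΔHrxn = (-365.6) − (+101.2) = -466.8 kJ/mol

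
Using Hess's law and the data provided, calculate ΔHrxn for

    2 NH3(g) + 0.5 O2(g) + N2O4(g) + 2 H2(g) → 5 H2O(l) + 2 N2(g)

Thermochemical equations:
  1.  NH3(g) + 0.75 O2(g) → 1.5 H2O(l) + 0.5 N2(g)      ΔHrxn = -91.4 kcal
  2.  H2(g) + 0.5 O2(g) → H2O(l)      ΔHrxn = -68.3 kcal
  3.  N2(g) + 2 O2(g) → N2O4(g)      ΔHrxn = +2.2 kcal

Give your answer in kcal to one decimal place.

eq. 1 × 2 (×2 to match 2 NH3(g) in the target): (2)·(-91.4) = -182.8 kcal
eq. 2 × 2 (×2 to match 2 H2(g) in the target): (2)·(-68.3) = -136.6 kcal
eq. 3 reversed (N2O4(g) must end up as a reactant): -2.2 kcal
ΔHrxn = (2)·(-91.4) + (2)·(-68.3) + (-1)·(+2.2) = -321.6 kcal

ΔHrxn = -321.6 kcal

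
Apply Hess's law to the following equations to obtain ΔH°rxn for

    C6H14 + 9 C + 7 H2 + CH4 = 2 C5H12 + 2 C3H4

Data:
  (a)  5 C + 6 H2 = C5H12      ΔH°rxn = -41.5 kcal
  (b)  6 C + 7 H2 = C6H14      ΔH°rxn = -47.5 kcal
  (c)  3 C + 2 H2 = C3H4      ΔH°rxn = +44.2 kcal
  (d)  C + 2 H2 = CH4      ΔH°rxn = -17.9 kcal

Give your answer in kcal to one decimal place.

ΔH°rxn = 70.8 kcal

(a) × 2: (2)·(-41.5) = -83.0 kcal
(b) reversed: +47.5 kcal
(c) × 2: (2)·(+44.2) = +88.4 kcal
(d) reversed: +17.9 kcal
Since enthalpy is a state function, ΔH°rxn = (2)·(-41.5) + (-1)·(-47.5) + (2)·(+44.2) + (-1)·(-17.9) = 70.8 kcal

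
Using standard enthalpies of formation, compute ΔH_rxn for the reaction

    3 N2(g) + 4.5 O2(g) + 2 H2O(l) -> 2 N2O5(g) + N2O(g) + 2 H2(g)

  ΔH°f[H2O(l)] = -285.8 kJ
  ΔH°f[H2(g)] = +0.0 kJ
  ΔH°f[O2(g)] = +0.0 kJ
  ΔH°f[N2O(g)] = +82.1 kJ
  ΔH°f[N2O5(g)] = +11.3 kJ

ΔH_rxn = 676.3 kJ

Products: 2·(+11.3) + 1·(+82.1) + 2·(+0.0) = +104.7
Reactants: 3·(+0.0) + 9/2·(+0.0) + 2·(-285.8) = -571.6
ΔH_rxn = (+104.7) − (-571.6) = 676.3 kJ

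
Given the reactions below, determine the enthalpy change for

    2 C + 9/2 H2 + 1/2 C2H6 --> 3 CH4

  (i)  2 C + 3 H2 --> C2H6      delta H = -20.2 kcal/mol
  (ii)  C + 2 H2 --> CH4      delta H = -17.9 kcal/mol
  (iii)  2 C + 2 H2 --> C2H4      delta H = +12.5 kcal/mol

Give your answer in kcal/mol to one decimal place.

delta H = -43.6 kcal/mol

(i) reversed and × 1/2 (C2H6 must end up as a reactant; ×1/2 to match 1/2 C2H6 in the target): (-1/2)·(-20.2) = +10.1 kcal/mol
(ii) × 3 (scale by 3 for the 3 CH4): (3)·(-17.9) = -53.7 kcal/mol
(iii): not needed (C2H4 appears nowhere else).
Combining the equations, delta H = (+10.1) + (-53.7) = -43.6 kcal/mol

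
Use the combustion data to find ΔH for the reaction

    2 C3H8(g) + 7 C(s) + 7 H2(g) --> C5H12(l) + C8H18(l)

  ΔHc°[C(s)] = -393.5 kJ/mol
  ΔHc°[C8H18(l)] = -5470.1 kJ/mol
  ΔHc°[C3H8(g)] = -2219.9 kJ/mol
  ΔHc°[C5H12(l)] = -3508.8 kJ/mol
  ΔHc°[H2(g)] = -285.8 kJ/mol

Using ΔH = Σ nΔHc°(reactants) − Σ nΔHc°(products):
= [2·(-2219.9) + 7·(-393.5) + 7·(-285.8)] − [1·(-3508.8) + 1·(-5470.1)]
= -216.0 kJ/mol

ΔH = -216.0 kJ/mol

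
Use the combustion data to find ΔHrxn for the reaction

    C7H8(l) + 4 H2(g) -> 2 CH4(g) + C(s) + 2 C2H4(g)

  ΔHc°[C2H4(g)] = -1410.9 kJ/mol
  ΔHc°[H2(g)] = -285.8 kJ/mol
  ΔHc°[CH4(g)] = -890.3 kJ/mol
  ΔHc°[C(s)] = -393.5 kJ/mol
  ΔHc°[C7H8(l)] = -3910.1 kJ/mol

With combustion enthalpies, reactants minus products:
= [1·(-3910.1) + 4·(-285.8)] − [2·(-890.3) + 1·(-393.5) + 2·(-1410.9)]
= -57.4 kJ/mol

ΔHrxn = -57.4 kJ/mol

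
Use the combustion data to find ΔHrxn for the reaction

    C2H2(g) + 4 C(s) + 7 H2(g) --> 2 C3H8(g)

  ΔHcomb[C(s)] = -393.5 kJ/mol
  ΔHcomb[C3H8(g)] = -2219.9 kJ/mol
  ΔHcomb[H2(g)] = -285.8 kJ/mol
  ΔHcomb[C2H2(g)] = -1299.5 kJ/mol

With combustion enthalpies, reactants minus products:
= [1·(-1299.5) + 4·(-393.5) + 7·(-285.8)] − [2·(-2219.9)]
= -434.3 kJ/mol

ΔHrxn = -434.3 kJ/mol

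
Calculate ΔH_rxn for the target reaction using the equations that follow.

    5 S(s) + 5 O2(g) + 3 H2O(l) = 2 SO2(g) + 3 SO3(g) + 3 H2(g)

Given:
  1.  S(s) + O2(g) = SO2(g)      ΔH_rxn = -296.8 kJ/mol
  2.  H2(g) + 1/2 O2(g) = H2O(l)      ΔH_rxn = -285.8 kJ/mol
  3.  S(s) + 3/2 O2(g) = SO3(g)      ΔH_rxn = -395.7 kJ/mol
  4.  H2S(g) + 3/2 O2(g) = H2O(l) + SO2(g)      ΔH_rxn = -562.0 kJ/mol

ΔH_rxn = -923.3 kJ/mol

eq. 1 × 2: (2)·(-296.8) = -593.6 kJ/mol
eq. 2 reversed and × 3: (-3)·(-285.8) = +857.4 kJ/mol
eq. 3 × 3: (3)·(-395.7) = -1187.1 kJ/mol
eq. 4: not needed.
Summing the manipulated equations, ΔH_rxn = (-593.6) + (+857.4) + (-1187.1) = -923.3 kJ/mol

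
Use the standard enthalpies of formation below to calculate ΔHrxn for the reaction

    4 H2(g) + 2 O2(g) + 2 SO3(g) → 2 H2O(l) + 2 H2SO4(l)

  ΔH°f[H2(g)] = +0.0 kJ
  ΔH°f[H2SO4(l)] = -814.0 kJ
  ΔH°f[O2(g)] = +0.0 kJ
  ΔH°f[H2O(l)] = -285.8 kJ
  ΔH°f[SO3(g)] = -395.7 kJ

ΔHrxn = -1408.2 kJ

ΔH°rxn = Σ nΔHf°(products) − Σ nΔHf°(reactants).
Products: 2·(-285.8) + 2·(-814.0) = -2199.6
Reactants: 4·(+0.0) + 2·(+0.0) + 2·(-395.7) = -791.4
ΔHrxn = (-2199.6) − (-791.4) = -1408.2 kJ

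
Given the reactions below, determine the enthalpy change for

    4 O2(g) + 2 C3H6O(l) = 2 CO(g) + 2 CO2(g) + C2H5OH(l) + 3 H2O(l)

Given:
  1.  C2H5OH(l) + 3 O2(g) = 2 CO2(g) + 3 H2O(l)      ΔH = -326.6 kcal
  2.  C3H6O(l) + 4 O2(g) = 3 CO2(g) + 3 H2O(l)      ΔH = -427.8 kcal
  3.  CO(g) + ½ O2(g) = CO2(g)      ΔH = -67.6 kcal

ΔH = -393.8 kcal

eq. 1 reversed: +326.6 kcal
eq. 2 × 2: (2)·(-427.8) = -855.6 kcal
eq. 3 reversed and × 2: (-2)·(-67.6) = +135.2 kcal
ΔH = (-1)·(-326.6) + (2)·(-427.8) + (-2)·(-67.6) = -393.8 kcal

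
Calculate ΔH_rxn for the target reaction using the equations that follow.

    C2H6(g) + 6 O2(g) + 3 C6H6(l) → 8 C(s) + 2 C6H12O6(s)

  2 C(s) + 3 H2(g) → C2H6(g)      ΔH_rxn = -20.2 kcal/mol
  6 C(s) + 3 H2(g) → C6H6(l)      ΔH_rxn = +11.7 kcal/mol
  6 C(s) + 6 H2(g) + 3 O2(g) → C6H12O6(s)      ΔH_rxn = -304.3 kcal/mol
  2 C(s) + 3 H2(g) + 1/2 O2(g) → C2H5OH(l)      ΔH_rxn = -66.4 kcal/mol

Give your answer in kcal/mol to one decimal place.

ΔH_rxn = -623.5 kcal/mol

equation 1 reversed: +20.2 kcal/mol
equation 2 reversed and × 3: (-3)·(+11.7) = -35.1 kcal/mol
equation 3 × 2: (2)·(-304.3) = -608.6 kcal/mol
equation 4: not needed.
By Hess's law, ΔH_rxn = (-1)·(-20.2) + (-3)·(+11.7) + (2)·(-304.3) = -623.5 kcal/mol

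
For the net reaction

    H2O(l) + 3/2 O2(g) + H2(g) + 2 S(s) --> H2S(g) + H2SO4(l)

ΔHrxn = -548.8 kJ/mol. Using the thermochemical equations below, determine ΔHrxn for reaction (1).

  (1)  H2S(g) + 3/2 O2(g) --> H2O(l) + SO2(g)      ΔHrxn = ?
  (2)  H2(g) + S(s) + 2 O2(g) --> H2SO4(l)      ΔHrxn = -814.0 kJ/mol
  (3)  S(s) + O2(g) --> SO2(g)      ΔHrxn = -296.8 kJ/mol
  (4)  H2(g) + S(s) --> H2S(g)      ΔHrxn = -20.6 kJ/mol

(1) reversed: contributes −x
(2) as written: -814.0 kJ/mol
(3) as written: -296.8 kJ/mol
(4): not needed.
-548.8 = (-814.0) + (-296.8) − x
x = (-548.8 − (-1110.8)) / (-1) = -562.0 kJ/mol

ΔHrxn = -562.0 kJ/mol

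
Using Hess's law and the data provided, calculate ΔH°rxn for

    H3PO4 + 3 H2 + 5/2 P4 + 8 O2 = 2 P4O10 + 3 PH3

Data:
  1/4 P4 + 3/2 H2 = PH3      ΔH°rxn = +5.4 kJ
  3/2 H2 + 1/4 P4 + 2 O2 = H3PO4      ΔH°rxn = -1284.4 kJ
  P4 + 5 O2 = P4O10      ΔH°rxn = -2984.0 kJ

ΔH°rxn = -4667.4 kJ

equation 1 × 3 (scale by 3 for the 3 PH3): (3)·(+5.4) = +16.2 kJ
equation 2 reversed (H3PO4 must end up as a reactant): +1284.4 kJ
equation 3 × 2 (scale by 2 for the 2 P4O10): (2)·(-2984.0) = -5968.0 kJ
By Hess's law, ΔH°rxn = (+16.2) + (+1284.4) + (-5968.0) = -4667.4 kJ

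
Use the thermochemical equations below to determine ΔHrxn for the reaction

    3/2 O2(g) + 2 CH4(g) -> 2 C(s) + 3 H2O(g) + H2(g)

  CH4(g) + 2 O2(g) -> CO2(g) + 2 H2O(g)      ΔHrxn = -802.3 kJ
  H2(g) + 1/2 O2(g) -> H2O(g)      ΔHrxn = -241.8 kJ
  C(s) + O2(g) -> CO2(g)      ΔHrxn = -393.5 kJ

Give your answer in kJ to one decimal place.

ΔHrxn = -575.8 kJ

equation 1 × 2 (×2 to match 2 CH4(g) in the target): (2)·(-802.3) = -1604.6 kJ
equation 2 reversed (reverse to put H2(g) on the product side): +241.8 kJ
equation 3 reversed and × 2 (reverse to put C(s) on the product side; scale by 2 for the 2 C(s)): (-2)·(-393.5) = +787.0 kJ
ΔHrxn = (-1604.6) + (+241.8) + (+787.0) = -575.8 kJ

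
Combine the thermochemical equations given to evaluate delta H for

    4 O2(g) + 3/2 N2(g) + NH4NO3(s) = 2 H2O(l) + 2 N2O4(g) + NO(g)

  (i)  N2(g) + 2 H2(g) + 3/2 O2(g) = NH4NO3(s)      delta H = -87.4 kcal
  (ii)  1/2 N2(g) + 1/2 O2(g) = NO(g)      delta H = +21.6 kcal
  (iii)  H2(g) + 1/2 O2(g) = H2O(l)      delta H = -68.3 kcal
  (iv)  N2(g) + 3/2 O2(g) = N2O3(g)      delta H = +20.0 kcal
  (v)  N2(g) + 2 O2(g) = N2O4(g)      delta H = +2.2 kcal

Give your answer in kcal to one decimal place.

(i) reversed (reverse to put NH4NO3(s) on the reactant side): +87.4 kcal
(ii) as written (NO(g) already on the product side): +21.6 kcal
(iii) × 2 (scale by 2 for the 2 H2O(l)): (2)·(-68.3) = -136.6 kcal
(iv): not needed (N2O3(g) appears nowhere else).
(v) × 2 (scale by 2 for the 2 N2O4(g)): (2)·(+2.2) = +4.4 kcal
Summing the manipulated equations, delta H = (+87.4) + (+21.6) + (-136.6) + (+4.4) = -23.2 kcal

delta H = -23.2 kcal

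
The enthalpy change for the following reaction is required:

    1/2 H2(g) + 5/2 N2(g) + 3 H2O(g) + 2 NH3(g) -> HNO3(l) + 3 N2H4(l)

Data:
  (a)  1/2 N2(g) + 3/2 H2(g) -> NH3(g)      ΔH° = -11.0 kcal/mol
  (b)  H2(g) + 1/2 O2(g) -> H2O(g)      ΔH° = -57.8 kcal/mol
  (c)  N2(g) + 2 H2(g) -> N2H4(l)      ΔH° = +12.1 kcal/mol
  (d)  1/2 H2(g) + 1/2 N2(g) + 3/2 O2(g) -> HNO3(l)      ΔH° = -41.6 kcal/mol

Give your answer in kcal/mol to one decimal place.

ΔH° = 190.1 kcal/mol

(a) reversed and × 2: (-2)·(-11.0) = +22.0 kcal/mol
(b) reversed and × 3: (-3)·(-57.8) = +173.4 kcal/mol
(c) × 3: (3)·(+12.1) = +36.3 kcal/mol
(d) as written: -41.6 kcal/mol
ΔH° = (+22.0) + (+173.4) + (+36.3) + (-41.6) = 190.1 kcal/mol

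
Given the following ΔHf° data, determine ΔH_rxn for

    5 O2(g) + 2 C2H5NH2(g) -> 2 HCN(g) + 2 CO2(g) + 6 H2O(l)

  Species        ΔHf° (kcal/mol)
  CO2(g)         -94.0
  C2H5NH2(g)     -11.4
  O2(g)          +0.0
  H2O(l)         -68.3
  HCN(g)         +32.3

ΔH_rxn = -510.4 kcal/mol

Products: 2·(+32.3) + 2·(-94.0) + 6·(-68.3) = -533.2
Reactants: 5·(+0.0) + 2·(-11.4) = -22.8
ΔH_rxn = (-533.2) − (-22.8) = -510.4 kcal/mol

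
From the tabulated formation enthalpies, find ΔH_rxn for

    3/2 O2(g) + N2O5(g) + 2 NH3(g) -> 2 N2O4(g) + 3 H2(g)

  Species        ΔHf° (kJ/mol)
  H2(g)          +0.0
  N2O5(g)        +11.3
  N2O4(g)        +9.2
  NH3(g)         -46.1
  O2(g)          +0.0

ΔH_rxn = 99.3 kJ/mol

Products: 2·(+9.2) + 3·(+0.0) = +18.4
Reactants: 3/2·(+0.0) + 1·(+11.3) + 2·(-46.1) = -80.9
ΔH_rxn = (+18.4) − (-80.9) = 99.3 kJ/mol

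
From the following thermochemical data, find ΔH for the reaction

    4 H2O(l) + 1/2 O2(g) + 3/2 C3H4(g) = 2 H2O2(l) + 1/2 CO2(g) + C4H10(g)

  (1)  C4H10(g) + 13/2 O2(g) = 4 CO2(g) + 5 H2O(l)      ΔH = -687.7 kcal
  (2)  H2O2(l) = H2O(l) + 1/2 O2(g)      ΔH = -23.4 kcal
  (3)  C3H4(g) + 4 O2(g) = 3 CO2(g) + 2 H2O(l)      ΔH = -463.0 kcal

(1) reversed (reverse to put C4H10(g) on the product side): +687.7 kcal
(2) reversed and × 2 (reverse to put H2O2(l) on the product side; scale by 2 for the 2 H2O2(l)): (-2)·(-23.4) = +46.8 kcal
(3) × 3/2 (scale by 3/2 for the 3/2 C3H4(g)): (3/2)·(-463.0) = -694.5 kcal
ΔH = (-1)·(-687.7) + (-2)·(-23.4) + (3/2)·(-463.0) = 40.0 kcal

ΔH = 40.0 kcal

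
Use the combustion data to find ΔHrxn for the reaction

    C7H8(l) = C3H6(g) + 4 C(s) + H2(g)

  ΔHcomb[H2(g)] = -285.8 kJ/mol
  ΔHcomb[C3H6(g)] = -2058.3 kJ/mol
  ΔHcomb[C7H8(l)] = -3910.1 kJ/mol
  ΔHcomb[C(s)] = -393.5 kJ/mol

ΔHrxn = 8.0 kJ/mol

Using ΔH = Σ nΔHc°(reactants) − Σ nΔHc°(products):
= [1·(-3910.1)] − [1·(-2058.3) + 4·(-393.5) + 1·(-285.8)]
= 8.0 kJ/mol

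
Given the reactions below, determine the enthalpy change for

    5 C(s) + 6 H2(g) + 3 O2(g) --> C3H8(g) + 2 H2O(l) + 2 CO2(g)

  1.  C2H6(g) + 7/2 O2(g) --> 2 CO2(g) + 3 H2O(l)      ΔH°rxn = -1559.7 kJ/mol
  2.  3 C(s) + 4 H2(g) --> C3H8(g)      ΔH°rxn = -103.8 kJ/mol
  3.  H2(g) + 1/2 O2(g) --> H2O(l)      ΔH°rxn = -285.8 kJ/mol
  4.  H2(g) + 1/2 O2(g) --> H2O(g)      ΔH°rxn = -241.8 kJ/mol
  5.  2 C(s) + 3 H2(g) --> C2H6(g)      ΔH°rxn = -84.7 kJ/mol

ΔH°rxn = -1462.4 kJ/mol

eq. 1 as written: -1559.7 kJ/mol
eq. 2 as written: -103.8 kJ/mol
eq. 3 reversed: +285.8 kJ/mol
eq. 4: not needed.
eq. 5 as written: -84.7 kJ/mol
ΔH°rxn = (1)·(-1559.7) + (1)·(-103.8) + (-1)·(-285.8) + (1)·(-84.7) = -1462.4 kJ/mol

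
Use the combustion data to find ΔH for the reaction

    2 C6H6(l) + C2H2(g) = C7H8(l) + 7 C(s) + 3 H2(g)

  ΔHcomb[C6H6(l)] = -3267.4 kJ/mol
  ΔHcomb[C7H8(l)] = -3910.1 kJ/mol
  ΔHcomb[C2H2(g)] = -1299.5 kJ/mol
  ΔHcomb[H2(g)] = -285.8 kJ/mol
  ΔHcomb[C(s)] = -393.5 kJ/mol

Using ΔH = Σ nΔHc°(reactants) − Σ nΔHc°(products):
= [2·(-3267.4) + 1·(-1299.5)] − [1·(-3910.1) + 7·(-393.5) + 3·(-285.8)]
= -312.3 kJ/mol

ΔH = -312.3 kJ/mol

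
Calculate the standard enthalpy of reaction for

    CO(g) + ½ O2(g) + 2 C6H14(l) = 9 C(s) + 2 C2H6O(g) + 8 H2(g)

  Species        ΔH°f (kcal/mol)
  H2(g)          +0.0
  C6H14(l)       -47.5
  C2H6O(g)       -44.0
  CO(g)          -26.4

Products: 9·(+0.0) + 2·(-44.0) + 8·(+0.0) = -88.0
Reactants: 1·(-26.4) + 1/2·(+0.0) + 2·(-47.5) = -121.4
ΔHrxn = (-88.0) − (-121.4) = 33.4 kcal/mol

ΔHrxn = 33.4 kcal/mol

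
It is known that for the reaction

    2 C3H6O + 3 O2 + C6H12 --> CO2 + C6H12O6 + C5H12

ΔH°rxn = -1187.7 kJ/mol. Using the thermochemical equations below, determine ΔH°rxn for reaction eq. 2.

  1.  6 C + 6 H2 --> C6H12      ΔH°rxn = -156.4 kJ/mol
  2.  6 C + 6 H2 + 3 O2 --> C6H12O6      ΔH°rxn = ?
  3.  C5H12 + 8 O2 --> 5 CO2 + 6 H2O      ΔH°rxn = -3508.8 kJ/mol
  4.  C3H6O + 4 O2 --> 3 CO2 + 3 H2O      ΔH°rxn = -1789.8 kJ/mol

eq. 1 reversed (reverse to put C6H12 on the reactant side): +156.4 kJ/mol
eq. 2 as written (C6H12O6 already on the product side): contributes x
eq. 3 reversed (C5H12 must end up as a product): +3508.8 kJ/mol
eq. 4 × 2 (scale by 2 for the 2 C3H6O): (2)·(-1789.8) = -3579.6 kJ/mol
-1187.7 = (+156.4) + (+3508.8) + (-3579.6) + x
x = (-1187.7 − (+85.6)) / (1) = -1273.3 kJ/mol

ΔH°rxn = -1273.3 kJ/mol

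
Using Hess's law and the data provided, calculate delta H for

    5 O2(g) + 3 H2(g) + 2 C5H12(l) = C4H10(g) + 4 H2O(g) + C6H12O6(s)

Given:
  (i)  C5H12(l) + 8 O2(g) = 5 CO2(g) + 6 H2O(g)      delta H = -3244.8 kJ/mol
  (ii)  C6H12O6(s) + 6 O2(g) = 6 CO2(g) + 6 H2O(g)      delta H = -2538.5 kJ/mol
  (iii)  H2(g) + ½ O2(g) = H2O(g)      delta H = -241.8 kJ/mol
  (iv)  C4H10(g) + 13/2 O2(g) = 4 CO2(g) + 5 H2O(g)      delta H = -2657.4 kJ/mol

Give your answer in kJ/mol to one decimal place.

delta H = -2019.1 kJ/mol

(i) × 2 (×2 to match 2 C5H12(l) in the target): (2)·(-3244.8) = -6489.6 kJ/mol
(ii) reversed (C6H12O6(s) must end up as a product): +2538.5 kJ/mol
(iii) × 3 (×3 to match 3 H2(g) in the target): (3)·(-241.8) = -725.4 kJ/mol
(iv) reversed (reverse to put C4H10(g) on the product side): +2657.4 kJ/mol
Summing the manipulated equations, delta H = (-6489.6) + (+2538.5) + (-725.4) + (+2657.4) = -2019.1 kJ/mol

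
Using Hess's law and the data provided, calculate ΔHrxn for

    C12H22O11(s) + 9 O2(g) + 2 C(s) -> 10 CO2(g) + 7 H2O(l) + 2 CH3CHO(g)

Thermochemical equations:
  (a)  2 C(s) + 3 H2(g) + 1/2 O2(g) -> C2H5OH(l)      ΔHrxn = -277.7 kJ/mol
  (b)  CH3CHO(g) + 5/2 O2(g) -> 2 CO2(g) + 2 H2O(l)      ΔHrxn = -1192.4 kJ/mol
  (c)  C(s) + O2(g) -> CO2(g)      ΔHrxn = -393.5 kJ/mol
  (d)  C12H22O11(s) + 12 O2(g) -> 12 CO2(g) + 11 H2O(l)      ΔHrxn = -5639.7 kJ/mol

(a): not needed (H2(g) appears nowhere else).
(b) reversed and × 2 (CH3CHO(g) must end up as a product; scale by 2 for the 2 CH3CHO(g)): (-2)·(-1192.4) = +2384.8 kJ/mol
(c) × 2: (2)·(-393.5) = -787.0 kJ/mol
(d) as written (C12H22O11(s) already on the reactant side): -5639.7 kJ/mol
ΔHrxn = (+2384.8) + (-787.0) + (-5639.7) = -4041.9 kJ/mol

ΔHrxn = -4041.9 kJ/mol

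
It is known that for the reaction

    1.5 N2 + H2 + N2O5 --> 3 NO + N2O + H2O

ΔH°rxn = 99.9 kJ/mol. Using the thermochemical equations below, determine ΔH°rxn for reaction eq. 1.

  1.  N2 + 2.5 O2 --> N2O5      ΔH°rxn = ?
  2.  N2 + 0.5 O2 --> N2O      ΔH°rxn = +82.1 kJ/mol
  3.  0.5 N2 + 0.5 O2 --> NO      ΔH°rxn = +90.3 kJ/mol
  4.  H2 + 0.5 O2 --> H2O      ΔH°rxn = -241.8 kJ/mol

eq. 1 reversed: contributes −x
eq. 2 as written: +82.1 kJ/mol
eq. 3 × 3: (3)·(+90.3) = +270.9 kJ/mol
eq. 4 as written: -241.8 kJ/mol
+99.9 = (+82.1) + (+270.9) + (-241.8) − x
x = (+99.9 − (+111.2)) / (-1) = 11.3 kJ/mol

ΔH°rxn = 11.3 kJ/mol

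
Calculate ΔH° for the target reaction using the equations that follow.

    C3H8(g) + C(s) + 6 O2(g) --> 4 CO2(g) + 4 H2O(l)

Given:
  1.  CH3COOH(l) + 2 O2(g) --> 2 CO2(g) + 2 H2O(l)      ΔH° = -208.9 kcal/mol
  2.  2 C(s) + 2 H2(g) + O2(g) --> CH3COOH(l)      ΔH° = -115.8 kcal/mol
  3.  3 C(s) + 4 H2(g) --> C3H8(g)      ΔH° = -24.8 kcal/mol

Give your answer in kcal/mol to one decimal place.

eq. 1 × 2: (2)·(-208.9) = -417.8 kcal/mol
eq. 2 × 2: (2)·(-115.8) = -231.6 kcal/mol
eq. 3 reversed: +24.8 kcal/mol
ΔH° = (-417.8) + (-231.6) + (+24.8) = -624.6 kcal/mol

ΔH° = -624.6 kcal/mol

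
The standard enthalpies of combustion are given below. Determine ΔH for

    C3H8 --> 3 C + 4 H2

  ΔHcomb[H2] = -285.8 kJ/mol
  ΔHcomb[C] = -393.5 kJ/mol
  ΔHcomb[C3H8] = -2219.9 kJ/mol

With combustion enthalpies, reactants minus products:
= [1·(-2219.9)] − [3·(-393.5) + 4·(-285.8)]
= 103.8 kJ/mol

ΔH = 103.8 kJ/mol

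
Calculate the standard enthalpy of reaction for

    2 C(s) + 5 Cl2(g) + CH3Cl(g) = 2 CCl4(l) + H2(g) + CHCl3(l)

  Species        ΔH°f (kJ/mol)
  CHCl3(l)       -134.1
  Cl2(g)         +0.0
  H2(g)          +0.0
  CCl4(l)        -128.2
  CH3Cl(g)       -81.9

Products: 2·(-128.2) + 1·(+0.0) + 1·(-134.1) = -390.5
Reactants: 2·(+0.0) + 5·(+0.0) + 1·(-81.9) = -81.9
ΔH° = (-390.5) − (-81.9) = -308.6 kJ/mol

ΔH° = -308.6 kJ/mol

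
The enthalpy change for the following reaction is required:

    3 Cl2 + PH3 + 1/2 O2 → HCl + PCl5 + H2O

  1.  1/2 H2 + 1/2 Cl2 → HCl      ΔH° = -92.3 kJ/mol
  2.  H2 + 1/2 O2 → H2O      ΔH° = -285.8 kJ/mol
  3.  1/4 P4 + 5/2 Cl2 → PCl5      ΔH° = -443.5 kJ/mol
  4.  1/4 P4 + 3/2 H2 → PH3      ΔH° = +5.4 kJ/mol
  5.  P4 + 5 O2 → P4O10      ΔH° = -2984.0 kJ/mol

eq. 1 as written (HCl already on the product side): -92.3 kJ/mol
eq. 2 as written (H2O already on the product side): -285.8 kJ/mol
eq. 3 as written (PCl5 already on the product side): -443.5 kJ/mol
eq. 4 reversed (PH3 must end up as a reactant): -5.4 kJ/mol
eq. 5: not needed (P4O10 appears nowhere else).
Summing the manipulated equations, ΔH° = (1)·(-92.3) + (1)·(-285.8) + (1)·(-443.5) + (-1)·(+5.4) = -827.0 kJ/mol

ΔH° = -827.0 kJ/mol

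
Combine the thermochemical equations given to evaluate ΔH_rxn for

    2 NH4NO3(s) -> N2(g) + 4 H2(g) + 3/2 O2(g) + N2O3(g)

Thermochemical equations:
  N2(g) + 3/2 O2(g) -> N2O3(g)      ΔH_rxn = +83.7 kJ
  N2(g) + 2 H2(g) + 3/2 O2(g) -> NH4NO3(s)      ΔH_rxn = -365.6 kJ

equation 1 as written: +83.7 kJ
equation 2 reversed and × 2: (-2)·(-365.6) = +731.2 kJ
By Hess's law, ΔH_rxn = (+83.7) + (+731.2) = 814.9 kJ

ΔH_rxn = 814.9 kJ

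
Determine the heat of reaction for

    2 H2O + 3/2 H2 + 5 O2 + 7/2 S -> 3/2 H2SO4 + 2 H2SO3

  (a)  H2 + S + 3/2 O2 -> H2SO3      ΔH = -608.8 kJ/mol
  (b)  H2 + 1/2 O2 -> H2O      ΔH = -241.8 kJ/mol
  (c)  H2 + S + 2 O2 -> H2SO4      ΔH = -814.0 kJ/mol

(a) × 2: (2)·(-608.8) = -1217.6 kJ/mol
(b) reversed and × 2: (-2)·(-241.8) = +483.6 kJ/mol
(c) × 3/2: (3/2)·(-814.0) = -1221.0 kJ/mol
Summing the manipulated equations, ΔH = (-1217.6) + (+483.6) + (-1221.0) = -1955.0 kJ/mol

ΔH = -1955.0 kJ/mol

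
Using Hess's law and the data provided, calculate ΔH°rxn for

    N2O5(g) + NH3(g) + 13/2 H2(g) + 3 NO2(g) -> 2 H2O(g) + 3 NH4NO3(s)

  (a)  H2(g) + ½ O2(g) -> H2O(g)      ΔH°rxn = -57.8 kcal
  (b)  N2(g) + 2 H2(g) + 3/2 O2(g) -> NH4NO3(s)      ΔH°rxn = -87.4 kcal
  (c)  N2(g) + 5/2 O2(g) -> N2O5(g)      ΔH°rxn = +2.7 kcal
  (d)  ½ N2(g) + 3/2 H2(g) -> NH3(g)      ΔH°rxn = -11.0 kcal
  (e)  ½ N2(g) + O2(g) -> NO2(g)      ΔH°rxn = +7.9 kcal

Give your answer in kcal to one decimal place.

(a) × 2 (×2 to match 2 H2O(g) in the target): (2)·(-57.8) = -115.6 kcal
(b) × 3 (scale by 3 for the 3 NH4NO3(s)): (3)·(-87.4) = -262.2 kcal
(c) reversed (N2O5(g) must end up as a reactant): -2.7 kcal
(d) reversed (NH3(g) must end up as a reactant): +11.0 kcal
(e) reversed and × 3 (reverse to put NO2(g) on the reactant side; scale by 3 for the 3 NO2(g)): (-3)·(+7.9) = -23.7 kcal
By Hess's law, ΔH°rxn = (2)·(-57.8) + (3)·(-87.4) + (-1)·(+2.7) + (-1)·(-11.0) + (-3)·(+7.9) = -393.2 kcal

ΔH°rxn = -393.2 kcal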